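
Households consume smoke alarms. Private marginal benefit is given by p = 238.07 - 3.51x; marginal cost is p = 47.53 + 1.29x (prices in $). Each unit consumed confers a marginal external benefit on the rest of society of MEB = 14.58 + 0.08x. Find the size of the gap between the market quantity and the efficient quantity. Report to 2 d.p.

Market equilibrium (private): 47.53 + 1.29x = 238.07 - 3.51x → x_m = 39.6958.
Social marginal benefit = demand + MEB = 252.65 - 3.43x.
Set SMB = MC: 252.65 - 3.43x = 47.53 + 1.29x → x* = 43.4576.
Gap = |39.6958 − 43.4576| = 3.7618.

3.76 units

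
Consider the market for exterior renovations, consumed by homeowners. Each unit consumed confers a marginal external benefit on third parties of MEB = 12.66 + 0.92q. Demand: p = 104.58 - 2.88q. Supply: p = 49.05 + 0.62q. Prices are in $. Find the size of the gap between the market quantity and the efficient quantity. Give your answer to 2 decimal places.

10.56 units

Market equilibrium (private): 49.05 + 0.62q = 104.58 - 2.88q → q_m = 15.8657.
Social marginal benefit = demand + MEB = 117.24 - 1.96q.
Set SMB = MC: 117.24 - 1.96q = 49.05 + 0.62q → q* = 26.4302.
Gap = |15.8657 − 26.4302| = 10.5645.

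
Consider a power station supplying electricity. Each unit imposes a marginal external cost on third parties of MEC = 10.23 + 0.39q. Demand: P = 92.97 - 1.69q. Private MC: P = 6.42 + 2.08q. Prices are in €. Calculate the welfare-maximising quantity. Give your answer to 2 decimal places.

q* = 18.35

Social marginal cost = private MC + MEC = 16.65 + 2.47q.
Set SMC = demand: 16.65 + 2.47q = 92.97 - 1.69q → q* = 18.3462.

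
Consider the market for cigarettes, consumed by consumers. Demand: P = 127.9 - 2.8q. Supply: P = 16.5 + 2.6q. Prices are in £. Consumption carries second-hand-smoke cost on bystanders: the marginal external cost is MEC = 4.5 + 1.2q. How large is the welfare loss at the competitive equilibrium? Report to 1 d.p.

DWL = £64.8

Market equilibrium (private): 16.5 + 2.6q = 127.9 - 2.8q → q_m = 20.6296.
Social marginal benefit = demand − MEC = 123.4 - 4.0q.
Set SMB = MC: 123.4 - 4.0q = 16.5 + 2.6q → q* = 16.1970.
The welfare-loss triangle has base |q_m − q*| and height MEC(q_m) (the vertical gap between SMB and MC is zero at q* and MEC at q_m).
DWL = ½ × 4.4326 × 29.2556 = 64.8392.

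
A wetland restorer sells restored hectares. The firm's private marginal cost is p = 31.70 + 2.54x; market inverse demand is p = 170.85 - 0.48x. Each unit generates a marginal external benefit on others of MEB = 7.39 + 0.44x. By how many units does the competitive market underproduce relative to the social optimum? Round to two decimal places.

10.72 units

Market equilibrium (private): 31.70 + 2.54x = 170.85 - 0.48x → x_m = 46.0762.
Social marginal cost = private MC − MEB = 24.31 + 2.10x.
Set SMC = demand: 24.31 + 2.10x = 170.85 - 0.48x → x* = 56.7984.
Gap = |46.0762 − 56.7984| = 10.7222.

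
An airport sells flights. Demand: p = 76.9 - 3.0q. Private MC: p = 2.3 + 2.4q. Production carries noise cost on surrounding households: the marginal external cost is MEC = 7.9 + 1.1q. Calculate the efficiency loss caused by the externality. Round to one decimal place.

DWL = 41.0

Market equilibrium (private): 2.3 + 2.4q = 76.9 - 3.0q → q_m = 13.8148.
Social marginal cost = private MC + MEC = 10.2 + 3.5q.
Set SMC = demand: 10.2 + 3.5q = 76.9 - 3.0q → q* = 10.2615.
Height of the DWL triangle at q_m is SMC(q_m) − demand(q_m) = MEC(q_m) = 23.0963.
DWL = ½ × 3.5533 × 23.0963 = 41.0340.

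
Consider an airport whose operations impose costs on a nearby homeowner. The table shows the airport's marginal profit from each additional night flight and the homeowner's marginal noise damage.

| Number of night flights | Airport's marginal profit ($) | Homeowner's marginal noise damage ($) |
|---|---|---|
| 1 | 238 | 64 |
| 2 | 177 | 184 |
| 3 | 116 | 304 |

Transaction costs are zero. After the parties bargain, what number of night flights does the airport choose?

Bargaining reaches the level where marginal profit last exceeds marginal noise damage.
That holds through level 1 (238 ≥ 64) but not at 2 (177 < 184).

1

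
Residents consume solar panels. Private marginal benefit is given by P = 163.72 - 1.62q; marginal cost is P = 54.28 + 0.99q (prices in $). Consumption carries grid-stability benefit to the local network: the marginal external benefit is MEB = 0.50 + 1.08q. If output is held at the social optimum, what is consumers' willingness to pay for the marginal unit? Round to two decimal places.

P = $47.31

Social marginal benefit = demand + MEB = 164.22 - 0.54q.
Set SMB = MC: 164.22 - 0.54q = 54.28 + 0.99q → q* = 71.8562.
Consumer price on the demand curve at q*: 163.72 − 1.62×71.8562 = 47.3130.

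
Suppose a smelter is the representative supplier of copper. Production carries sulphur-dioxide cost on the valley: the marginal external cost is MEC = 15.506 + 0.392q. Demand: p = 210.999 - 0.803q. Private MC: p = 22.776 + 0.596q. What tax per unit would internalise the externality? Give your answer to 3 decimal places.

Social marginal cost = private MC + MEC = 38.282 + 0.988q.
Set SMC = demand: 38.282 + 0.988q = 210.999 - 0.803q → q* = 96.4361.
The Pigouvian tax equals MEC at q*: 15.506 + 0.392×96.4361 = 53.3090.

tax = 53.309 per unit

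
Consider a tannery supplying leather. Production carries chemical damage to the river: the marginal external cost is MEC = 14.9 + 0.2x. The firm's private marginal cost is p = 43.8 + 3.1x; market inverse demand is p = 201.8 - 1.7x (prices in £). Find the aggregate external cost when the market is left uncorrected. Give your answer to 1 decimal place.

Market equilibrium (private): 43.8 + 3.1x = 201.8 - 1.7x → x_m = 32.9167.
Total external cost = ∫₀^{x_m} (14.9 + 0.2x) dx = 14.9×32.9167 + ½×0.2×32.9167² = 598.8097.

£598.8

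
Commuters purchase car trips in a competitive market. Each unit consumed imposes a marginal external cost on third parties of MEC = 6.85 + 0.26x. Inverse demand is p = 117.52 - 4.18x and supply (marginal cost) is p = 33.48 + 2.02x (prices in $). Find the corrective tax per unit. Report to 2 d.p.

tax = $9.96 per unit

Social marginal benefit = demand − MEC = 110.67 - 4.44x.
Set SMB = MC: 110.67 - 4.44x = 33.48 + 2.02x → x* = 11.9489.
The Pigouvian tax equals MEC at x*: 6.85 + 0.26×11.9489 = 9.9567.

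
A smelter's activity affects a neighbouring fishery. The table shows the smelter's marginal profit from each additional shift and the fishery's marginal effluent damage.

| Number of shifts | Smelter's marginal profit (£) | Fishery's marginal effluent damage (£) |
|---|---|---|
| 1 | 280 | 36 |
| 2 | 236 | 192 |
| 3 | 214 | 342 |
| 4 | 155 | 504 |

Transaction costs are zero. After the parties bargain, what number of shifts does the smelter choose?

Bargaining reaches the level where marginal profit last exceeds marginal effluent damage.
That holds through level 2 (236 ≥ 192) but not at 3 (214 < 342).

2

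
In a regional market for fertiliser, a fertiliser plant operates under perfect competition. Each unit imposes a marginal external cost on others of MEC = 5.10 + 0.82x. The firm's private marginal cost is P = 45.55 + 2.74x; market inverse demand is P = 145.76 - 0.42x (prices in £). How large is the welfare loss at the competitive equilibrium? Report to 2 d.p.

DWL = £121.54

Market equilibrium (private): 45.55 + 2.74x = 145.76 - 0.42x → x_m = 31.7120.
Social marginal cost = private MC + MEC = 50.65 + 3.56x.
Set SMC = demand: 50.65 + 3.56x = 145.76 - 0.42x → x* = 23.8970.
Between x* and x_m the wedge SMC − demand runs linearly from 0 to MEC(x_m), so the loss is a triangle.
DWL = ½ × 7.8150 × 31.1039 = 121.5385.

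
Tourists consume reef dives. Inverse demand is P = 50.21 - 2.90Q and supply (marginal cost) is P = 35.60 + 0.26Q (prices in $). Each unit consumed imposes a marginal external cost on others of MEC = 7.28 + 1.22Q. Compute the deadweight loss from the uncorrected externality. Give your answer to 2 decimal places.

Market equilibrium (private): 35.60 + 0.26Q = 50.21 - 2.90Q → Q_m = 4.6234.
Social marginal benefit = demand − MEC = 42.93 - 4.12Q.
Set SMB = MC: 42.93 - 4.12Q = 35.60 + 0.26Q → Q* = 1.6735.
The welfare-loss triangle has base |Q_m − Q*| and height MEC(Q_m) (the vertical gap between SMB and MC is zero at Q* and MEC at Q_m).
DWL = ½ × 2.9499 × 12.9206 = 19.0572.

DWL = $19.06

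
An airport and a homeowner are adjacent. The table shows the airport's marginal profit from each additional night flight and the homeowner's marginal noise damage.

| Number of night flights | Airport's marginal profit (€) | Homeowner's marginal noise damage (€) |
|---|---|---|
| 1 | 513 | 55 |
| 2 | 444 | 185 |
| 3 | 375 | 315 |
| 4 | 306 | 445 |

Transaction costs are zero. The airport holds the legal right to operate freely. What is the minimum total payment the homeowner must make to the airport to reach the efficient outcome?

€306

Left alone the airport would choose level 4 (marginal profit stays positive).
Efficient level: k* = 3 (marginal profit ≥ marginal noise damage through 3).
The homeowner must at least cover the airport's forgone profit from cutting 4→3: 306 = 306.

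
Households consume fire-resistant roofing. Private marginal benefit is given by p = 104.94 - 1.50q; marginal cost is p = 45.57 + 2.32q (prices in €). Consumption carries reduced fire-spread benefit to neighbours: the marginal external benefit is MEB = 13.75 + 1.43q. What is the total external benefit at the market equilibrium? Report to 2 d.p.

Market equilibrium (private): 45.57 + 2.32q = 104.94 - 1.50q → q_m = 15.5419.
Total external benefit = ∫₀^{q_m} (13.75 + 1.43q) dq = 13.75×15.5419 + ½×1.43×15.5419² = 386.4098.

€386.41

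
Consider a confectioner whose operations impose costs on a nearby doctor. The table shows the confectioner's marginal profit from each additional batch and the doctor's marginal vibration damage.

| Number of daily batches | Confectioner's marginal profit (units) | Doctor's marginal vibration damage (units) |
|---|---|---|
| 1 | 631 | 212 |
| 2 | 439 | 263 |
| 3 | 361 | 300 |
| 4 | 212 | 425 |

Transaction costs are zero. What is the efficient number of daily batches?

3

Bargaining reaches the level where marginal profit last exceeds marginal vibration damage.
That holds through level 3 (361 ≥ 300) but not at 4 (212 < 425).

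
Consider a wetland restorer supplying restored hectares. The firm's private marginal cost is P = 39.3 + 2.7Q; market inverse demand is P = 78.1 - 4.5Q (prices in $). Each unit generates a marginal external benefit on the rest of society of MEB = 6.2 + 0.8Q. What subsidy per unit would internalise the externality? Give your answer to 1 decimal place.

Social marginal cost = private MC − MEB = 33.1 + 1.9Q.
Set SMC = demand: 33.1 + 1.9Q = 78.1 - 4.5Q → Q* = 7.0313.
The Pigouvian subsidy equals MEB at Q*: 6.2 + 0.8×7.0313 = 11.8250.

subsidy = $11.8 per unit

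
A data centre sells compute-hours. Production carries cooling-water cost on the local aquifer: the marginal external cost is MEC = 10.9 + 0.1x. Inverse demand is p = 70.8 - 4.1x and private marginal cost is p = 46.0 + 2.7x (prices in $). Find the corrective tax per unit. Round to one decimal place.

Social marginal cost = private MC + MEC = 56.9 + 2.8x.
Set SMC = demand: 56.9 + 2.8x = 70.8 - 4.1x → x* = 2.0145.
The Pigouvian tax equals MEC at x*: 10.9 + 0.1×2.0145 = 11.1015.

tax = $11.1 per unit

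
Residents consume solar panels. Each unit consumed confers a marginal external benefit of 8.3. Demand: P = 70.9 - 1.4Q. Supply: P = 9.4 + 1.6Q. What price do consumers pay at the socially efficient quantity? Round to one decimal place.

Social marginal benefit = demand + MEB = 79.2 - 1.4Q.
Set SMB = MC: 79.2 - 1.4Q = 9.4 + 1.6Q → Q* = 23.2667.
Consumer price on the demand curve at Q*: 70.9 − 1.4×23.2667 = 38.3266.

P = 38.3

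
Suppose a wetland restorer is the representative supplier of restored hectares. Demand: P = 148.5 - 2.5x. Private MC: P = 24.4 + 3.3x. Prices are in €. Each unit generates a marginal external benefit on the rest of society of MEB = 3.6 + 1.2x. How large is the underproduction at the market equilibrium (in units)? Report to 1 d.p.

6.4 units

Market equilibrium (private): 24.4 + 3.3x = 148.5 - 2.5x → x_m = 21.3966.
Social marginal cost = private MC − MEB = 20.8 + 2.1x.
Set SMC = demand: 20.8 + 2.1x = 148.5 - 2.5x → x* = 27.7609.
Gap = |21.3966 − 27.7609| = 6.3643.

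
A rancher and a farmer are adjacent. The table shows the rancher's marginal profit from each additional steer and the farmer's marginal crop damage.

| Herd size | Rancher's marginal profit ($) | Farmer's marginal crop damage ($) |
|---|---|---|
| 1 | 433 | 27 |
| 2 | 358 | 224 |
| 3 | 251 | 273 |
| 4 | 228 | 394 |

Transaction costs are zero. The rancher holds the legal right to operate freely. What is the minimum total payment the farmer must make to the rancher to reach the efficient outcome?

Left alone the rancher would choose level 4 (marginal profit stays positive).
Efficient level: k* = 2 (marginal profit ≥ marginal crop damage through 2).
The farmer must at least cover the rancher's forgone profit from cutting 4→2: 251 + 228 = 479.

$479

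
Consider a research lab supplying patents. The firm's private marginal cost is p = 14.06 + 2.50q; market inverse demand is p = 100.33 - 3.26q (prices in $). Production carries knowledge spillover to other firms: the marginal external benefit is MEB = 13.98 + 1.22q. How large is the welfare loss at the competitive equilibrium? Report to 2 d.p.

Market equilibrium (private): 14.06 + 2.50q = 100.33 - 3.26q → q_m = 14.9774.
Social marginal cost = private MC − MEB = 0.08 + 1.28q.
Set SMC = demand: 0.08 + 1.28q = 100.33 - 3.26q → q* = 22.0815.
The welfare-loss triangle has base |q_m − q*| and height MEB(q_m) (the vertical gap between SMC and demand is zero at q* and MEB at q_m).
DWL = ½ × 7.1041 × 32.2525 = 114.5625.

DWL = $114.56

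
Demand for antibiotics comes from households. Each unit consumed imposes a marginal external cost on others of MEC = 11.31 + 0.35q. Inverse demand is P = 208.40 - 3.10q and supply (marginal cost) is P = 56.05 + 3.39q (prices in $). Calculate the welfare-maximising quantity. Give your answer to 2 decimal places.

q* = 20.62

Social marginal benefit = demand − MEC = 197.09 - 3.45q.
Set SMB = MC: 197.09 - 3.45q = 56.05 + 3.39q → q* = 20.6199.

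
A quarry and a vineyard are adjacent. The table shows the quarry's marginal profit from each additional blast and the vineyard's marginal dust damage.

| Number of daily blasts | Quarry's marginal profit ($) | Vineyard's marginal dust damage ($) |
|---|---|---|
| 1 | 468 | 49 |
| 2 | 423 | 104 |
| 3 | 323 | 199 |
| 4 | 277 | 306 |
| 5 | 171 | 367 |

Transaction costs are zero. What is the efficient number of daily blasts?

3

Bargaining reaches the level where marginal profit last exceeds marginal dust damage.
That holds through level 3 (323 ≥ 199) but not at 4 (277 < 306).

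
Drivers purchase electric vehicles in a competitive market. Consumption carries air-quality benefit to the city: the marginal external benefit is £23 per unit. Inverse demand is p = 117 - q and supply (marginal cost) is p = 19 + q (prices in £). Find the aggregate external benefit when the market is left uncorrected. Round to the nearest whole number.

£1127

Market equilibrium (private): 19 + q = 117 - q → q_m = 49.0000.
Total external benefit = MEB × q_m = 23 × 49.0000 = 1127.0000.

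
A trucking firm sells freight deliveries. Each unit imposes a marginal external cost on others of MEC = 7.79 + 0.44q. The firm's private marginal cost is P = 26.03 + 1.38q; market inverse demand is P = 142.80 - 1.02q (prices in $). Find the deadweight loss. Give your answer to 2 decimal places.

Market equilibrium (private): 26.03 + 1.38q = 142.80 - 1.02q → q_m = 48.6542.
Social marginal cost = private MC + MEC = 33.82 + 1.82q.
Set SMC = demand: 33.82 + 1.82q = 142.80 - 1.02q → q* = 38.3732.
Between q* and q_m the wedge SMC − demand runs linearly from 0 to MEC(q_m), so the loss is a triangle.
DWL = ½ × 10.2810 × 29.1978 = 150.0913.

DWL = $150.09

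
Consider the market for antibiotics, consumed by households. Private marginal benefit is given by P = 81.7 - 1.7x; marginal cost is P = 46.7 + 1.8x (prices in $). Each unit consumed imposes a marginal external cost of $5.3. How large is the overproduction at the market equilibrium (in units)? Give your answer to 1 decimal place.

1.5 units

Market equilibrium (private): 46.7 + 1.8x = 81.7 - 1.7x → x_m = 10.0000.
Social marginal benefit = demand − MEC = 76.4 - 1.7x.
Set SMB = MC: 76.4 - 1.7x = 46.7 + 1.8x → x* = 8.4857.
Gap = |10.0000 − 8.4857| = 1.5143.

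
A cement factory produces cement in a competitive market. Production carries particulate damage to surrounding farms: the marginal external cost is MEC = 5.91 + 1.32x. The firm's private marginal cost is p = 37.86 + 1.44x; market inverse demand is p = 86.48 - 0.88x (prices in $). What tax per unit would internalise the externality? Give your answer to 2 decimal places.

tax = $21.40 per unit

Social marginal cost = private MC + MEC = 43.77 + 2.76x.
Set SMC = demand: 43.77 + 2.76x = 86.48 - 0.88x → x* = 11.7335.
The Pigouvian tax equals MEC at x*: 5.91 + 1.32×11.7335 = 21.3982.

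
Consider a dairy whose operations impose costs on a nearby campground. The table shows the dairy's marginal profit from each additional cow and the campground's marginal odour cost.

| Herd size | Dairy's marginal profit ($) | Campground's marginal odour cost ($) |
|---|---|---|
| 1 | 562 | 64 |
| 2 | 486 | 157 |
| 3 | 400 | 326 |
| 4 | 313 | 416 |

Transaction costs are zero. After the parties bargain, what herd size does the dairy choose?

Bargaining reaches the level where marginal profit last exceeds marginal odour cost.
That holds through level 3 (400 ≥ 326) but not at 4 (313 < 416).

3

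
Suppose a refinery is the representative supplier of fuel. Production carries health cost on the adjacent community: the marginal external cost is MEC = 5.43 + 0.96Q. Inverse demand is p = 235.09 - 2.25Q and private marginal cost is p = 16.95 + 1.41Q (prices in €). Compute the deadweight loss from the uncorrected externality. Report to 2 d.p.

Market equilibrium (private): 16.95 + 1.41Q = 235.09 - 2.25Q → Q_m = 59.6011.
Social marginal cost = private MC + MEC = 22.38 + 2.37Q.
Set SMC = demand: 22.38 + 2.37Q = 235.09 - 2.25Q → Q* = 46.0411.
Height of the DWL triangle at Q_m is SMC(Q_m) − demand(Q_m) = MEC(Q_m) = 62.6470.
DWL = ½ × 13.5600 × 62.6470 = 424.7467.

DWL = €424.75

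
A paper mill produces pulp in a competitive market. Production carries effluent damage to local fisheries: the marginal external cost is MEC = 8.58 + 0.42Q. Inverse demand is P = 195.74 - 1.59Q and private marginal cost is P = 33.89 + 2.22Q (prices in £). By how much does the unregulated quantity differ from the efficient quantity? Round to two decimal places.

6.25 units

Market equilibrium (private): 33.89 + 2.22Q = 195.74 - 1.59Q → Q_m = 42.4803.
Social marginal cost = private MC + MEC = 42.47 + 2.64Q.
Set SMC = demand: 42.47 + 2.64Q = 195.74 - 1.59Q → Q* = 36.2340.
Gap = |42.4803 − 36.2340| = 6.2463.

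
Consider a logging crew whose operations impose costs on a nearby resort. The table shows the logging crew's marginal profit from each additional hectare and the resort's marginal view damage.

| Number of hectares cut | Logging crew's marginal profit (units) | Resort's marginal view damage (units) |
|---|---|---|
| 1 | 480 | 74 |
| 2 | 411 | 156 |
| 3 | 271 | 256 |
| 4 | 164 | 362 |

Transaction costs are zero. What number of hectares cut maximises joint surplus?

Bargaining reaches the level where marginal profit last exceeds marginal view damage.
That holds through level 3 (271 ≥ 256) but not at 4 (164 < 362).

3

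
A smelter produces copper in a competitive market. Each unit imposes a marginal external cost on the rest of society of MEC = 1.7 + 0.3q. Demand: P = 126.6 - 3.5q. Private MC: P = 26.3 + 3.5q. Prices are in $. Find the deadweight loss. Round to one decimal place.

DWL = $2.5

Market equilibrium (private): 26.3 + 3.5q = 126.6 - 3.5q → q_m = 14.3286.
Social marginal cost = private MC + MEC = 28.0 + 3.8q.
Set SMC = demand: 28.0 + 3.8q = 126.6 - 3.5q → q* = 13.5068.
The welfare-loss triangle has base |q_m − q*| and height MEC(q_m) (the vertical gap between SMC and demand is zero at q* and MEC at q_m).
DWL = ½ × 0.8218 × 5.9986 = 2.4648.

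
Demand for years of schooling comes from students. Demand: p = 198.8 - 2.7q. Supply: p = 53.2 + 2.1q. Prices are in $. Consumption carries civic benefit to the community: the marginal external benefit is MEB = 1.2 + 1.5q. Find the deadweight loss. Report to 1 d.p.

Market equilibrium (private): 53.2 + 2.1q = 198.8 - 2.7q → q_m = 30.3333.
Social marginal benefit = demand + MEB = 200.0 - 1.2q.
Set SMB = MC: 200.0 - 1.2q = 53.2 + 2.1q → q* = 44.4848.
Between q* and q_m the wedge SMB − MC runs linearly from 0 to MEB(q_m), so the loss is a triangle.
DWL = ½ × 14.1515 × 46.7000 = 330.4375.

DWL = $330.4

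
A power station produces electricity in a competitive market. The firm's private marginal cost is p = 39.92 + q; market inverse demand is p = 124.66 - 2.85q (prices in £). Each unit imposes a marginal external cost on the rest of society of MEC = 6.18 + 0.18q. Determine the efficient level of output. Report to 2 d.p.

q* = 19.49

Social marginal cost = private MC + MEC = 46.10 + 1.18q.
Set SMC = demand: 46.10 + 1.18q = 124.66 - 2.85q → q* = 19.4938.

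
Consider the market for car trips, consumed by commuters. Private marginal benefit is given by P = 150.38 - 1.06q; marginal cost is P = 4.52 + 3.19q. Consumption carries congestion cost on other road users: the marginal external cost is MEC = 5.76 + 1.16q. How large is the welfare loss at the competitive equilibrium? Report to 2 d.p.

Market equilibrium (private): 4.52 + 3.19q = 150.38 - 1.06q → q_m = 34.3200.
Social marginal benefit = demand − MEC = 144.62 - 2.22q.
Set SMB = MC: 144.62 - 2.22q = 4.52 + 3.19q → q* = 25.8965.
Height of the DWL triangle at q_m is MC(q_m) − SMB(q_m) = MEC(q_m) = 45.5712.
DWL = ½ × 8.4235 × 45.5712 = 191.9345.

DWL = 191.93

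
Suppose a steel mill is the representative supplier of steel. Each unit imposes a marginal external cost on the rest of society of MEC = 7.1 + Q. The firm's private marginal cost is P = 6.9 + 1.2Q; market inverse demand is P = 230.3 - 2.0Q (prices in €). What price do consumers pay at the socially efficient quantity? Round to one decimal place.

P = €127.3

Social marginal cost = private MC + MEC = 14.0 + 2.2Q.
Set SMC = demand: 14.0 + 2.2Q = 230.3 - 2.0Q → Q* = 51.5000.
Consumer price on the demand curve at Q*: 230.3 − 2.0×51.5000 = 127.3000.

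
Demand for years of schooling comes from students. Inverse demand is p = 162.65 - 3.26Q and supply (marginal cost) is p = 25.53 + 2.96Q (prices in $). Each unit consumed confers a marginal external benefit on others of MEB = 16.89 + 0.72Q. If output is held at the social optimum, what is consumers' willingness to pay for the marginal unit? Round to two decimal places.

P = $71.36

Social marginal benefit = demand + MEB = 179.54 - 2.54Q.
Set SMB = MC: 179.54 - 2.54Q = 25.53 + 2.96Q → Q* = 28.0018.
Consumer price on the demand curve at Q*: 162.65 − 3.26×28.0018 = 71.3641.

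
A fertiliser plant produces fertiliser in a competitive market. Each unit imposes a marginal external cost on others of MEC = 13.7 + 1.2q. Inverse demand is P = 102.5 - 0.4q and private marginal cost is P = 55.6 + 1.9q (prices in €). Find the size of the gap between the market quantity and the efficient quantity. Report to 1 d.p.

10.9 units

Market equilibrium (private): 55.6 + 1.9q = 102.5 - 0.4q → q_m = 20.3913.
Social marginal cost = private MC + MEC = 69.3 + 3.1q.
Set SMC = demand: 69.3 + 3.1q = 102.5 - 0.4q → q* = 9.4857.
Gap = |20.3913 − 9.4857| = 10.9056.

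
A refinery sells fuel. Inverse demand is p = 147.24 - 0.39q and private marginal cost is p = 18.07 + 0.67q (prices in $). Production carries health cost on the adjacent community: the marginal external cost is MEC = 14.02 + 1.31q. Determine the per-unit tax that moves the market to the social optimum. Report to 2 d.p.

tax = $77.67 per unit

Social marginal cost = private MC + MEC = 32.09 + 1.98q.
Set SMC = demand: 32.09 + 1.98q = 147.24 - 0.39q → q* = 48.5865.
The Pigouvian tax equals MEC at q*: 14.02 + 1.31×48.5865 = 77.6683.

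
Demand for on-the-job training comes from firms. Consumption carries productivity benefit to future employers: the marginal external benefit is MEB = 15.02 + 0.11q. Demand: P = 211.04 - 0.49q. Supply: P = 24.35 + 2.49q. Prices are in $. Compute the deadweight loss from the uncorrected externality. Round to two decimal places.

Market equilibrium (private): 24.35 + 2.49q = 211.04 - 0.49q → q_m = 62.6477.
Social marginal benefit = demand + MEB = 226.06 - 0.38q.
Set SMB = MC: 226.06 - 0.38q = 24.35 + 2.49q → q* = 70.2822.
The loss is the area between SMB and MC from q* to q_m; with linear curves that's a triangle of height MEB(q_m).
DWL = ½ × 7.6345 × 21.9112 = 83.6405.

DWL = $83.64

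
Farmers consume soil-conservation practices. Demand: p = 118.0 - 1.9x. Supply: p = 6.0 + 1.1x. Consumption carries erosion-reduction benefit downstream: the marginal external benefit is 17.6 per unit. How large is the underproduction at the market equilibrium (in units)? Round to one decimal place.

5.9 units

Market equilibrium (private): 6.0 + 1.1x = 118.0 - 1.9x → x_m = 37.3333.
Social marginal benefit = demand + MEB = 135.6 - 1.9x.
Set SMB = MC: 135.6 - 1.9x = 6.0 + 1.1x → x* = 43.2000.
Gap = |37.3333 − 43.2000| = 5.8667.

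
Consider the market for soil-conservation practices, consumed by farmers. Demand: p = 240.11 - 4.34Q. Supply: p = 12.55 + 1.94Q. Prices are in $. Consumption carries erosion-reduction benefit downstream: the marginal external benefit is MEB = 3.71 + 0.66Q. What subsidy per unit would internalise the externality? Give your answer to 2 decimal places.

Social marginal benefit = demand + MEB = 243.82 - 3.68Q.
Set SMB = MC: 243.82 - 3.68Q = 12.55 + 1.94Q → Q* = 41.1512.
The Pigouvian subsidy equals MEB at Q*: 3.71 + 0.66×41.1512 = 30.8698.

subsidy = $30.87 per unit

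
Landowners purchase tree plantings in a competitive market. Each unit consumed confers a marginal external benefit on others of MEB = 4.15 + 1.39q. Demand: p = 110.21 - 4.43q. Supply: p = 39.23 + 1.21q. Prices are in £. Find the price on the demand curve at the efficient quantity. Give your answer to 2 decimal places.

P = £31.90

Social marginal benefit = demand + MEB = 114.36 - 3.04q.
Set SMB = MC: 114.36 - 3.04q = 39.23 + 1.21q → q* = 17.6776.
Consumer price on the demand curve at q*: 110.21 − 4.43×17.6776 = 31.8982.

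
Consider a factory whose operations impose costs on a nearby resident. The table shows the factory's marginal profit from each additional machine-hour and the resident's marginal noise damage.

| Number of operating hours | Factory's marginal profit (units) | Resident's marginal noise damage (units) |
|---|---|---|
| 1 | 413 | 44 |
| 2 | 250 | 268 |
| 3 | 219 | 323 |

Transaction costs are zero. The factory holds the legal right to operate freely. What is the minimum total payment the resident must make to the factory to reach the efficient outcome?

Left alone the factory would choose level 3 (marginal profit stays positive).
Efficient level: k* = 1 (marginal profit ≥ marginal noise damage through 1).
The resident must at least cover the factory's forgone profit from cutting 3→1: 250 + 219 = 469.

469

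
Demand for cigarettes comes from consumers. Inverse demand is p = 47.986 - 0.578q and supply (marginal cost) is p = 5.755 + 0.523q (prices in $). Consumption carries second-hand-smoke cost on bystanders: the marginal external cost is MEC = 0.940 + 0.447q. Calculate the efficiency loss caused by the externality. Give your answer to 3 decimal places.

Market equilibrium (private): 5.755 + 0.523q = 47.986 - 0.578q → q_m = 38.3569.
Social marginal benefit = demand − MEC = 47.046 - 1.025q.
Set SMB = MC: 47.046 - 1.025q = 5.755 + 0.523q → q* = 26.6738.
Between q* and q_m the wedge MC − SMB runs linearly from 0 to MEC(q_m), so the loss is a triangle.
DWL = ½ × 11.6831 × 18.0856 = 105.6479.

DWL = $105.648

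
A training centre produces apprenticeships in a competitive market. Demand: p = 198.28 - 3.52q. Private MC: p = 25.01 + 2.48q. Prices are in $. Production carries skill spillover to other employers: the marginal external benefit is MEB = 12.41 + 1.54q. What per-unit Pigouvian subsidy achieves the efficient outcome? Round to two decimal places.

Social marginal cost = private MC − MEB = 12.60 + 0.94q.
Set SMC = demand: 12.60 + 0.94q = 198.28 - 3.52q → q* = 41.6323.
The Pigouvian subsidy equals MEB at q*: 12.41 + 1.54×41.6323 = 76.5237.

subsidy = $76.52 per unit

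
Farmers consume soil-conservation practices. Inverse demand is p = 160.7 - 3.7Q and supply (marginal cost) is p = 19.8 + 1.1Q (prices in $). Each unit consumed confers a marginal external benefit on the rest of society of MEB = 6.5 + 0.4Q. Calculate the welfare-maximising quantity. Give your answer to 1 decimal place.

Q* = 33.5

Social marginal benefit = demand + MEB = 167.2 - 3.3Q.
Set SMB = MC: 167.2 - 3.3Q = 19.8 + 1.1Q → Q* = 33.5000.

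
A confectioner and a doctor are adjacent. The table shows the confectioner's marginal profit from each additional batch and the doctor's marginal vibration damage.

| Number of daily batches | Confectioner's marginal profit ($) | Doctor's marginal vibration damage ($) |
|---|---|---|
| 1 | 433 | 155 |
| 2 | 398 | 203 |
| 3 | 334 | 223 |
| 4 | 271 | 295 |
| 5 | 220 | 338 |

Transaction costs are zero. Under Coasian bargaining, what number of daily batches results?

Bargaining reaches the level where marginal profit last exceeds marginal vibration damage.
That holds through level 3 (334 ≥ 223) but not at 4 (271 < 295).

3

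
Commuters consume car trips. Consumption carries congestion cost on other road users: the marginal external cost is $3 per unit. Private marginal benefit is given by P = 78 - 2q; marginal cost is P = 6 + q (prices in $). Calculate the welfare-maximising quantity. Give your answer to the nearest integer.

q* = 23

Social marginal benefit = demand − MEC = 75 - 2q.
Set SMB = MC: 75 - 2q = 6 + q → q* = 23.0000.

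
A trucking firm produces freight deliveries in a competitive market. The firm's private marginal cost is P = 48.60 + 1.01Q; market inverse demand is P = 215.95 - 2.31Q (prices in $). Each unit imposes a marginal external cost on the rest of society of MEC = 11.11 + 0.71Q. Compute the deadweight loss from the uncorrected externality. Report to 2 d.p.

Market equilibrium (private): 48.60 + 1.01Q = 215.95 - 2.31Q → Q_m = 50.4066.
Social marginal cost = private MC + MEC = 59.71 + 1.72Q.
Set SMC = demand: 59.71 + 1.72Q = 215.95 - 2.31Q → Q* = 38.7692.
Height of the DWL triangle at Q_m is SMC(Q_m) − demand(Q_m) = MEC(Q_m) = 46.8987.
DWL = ½ × 11.6374 × 46.8987 = 272.8895.

DWL = $272.89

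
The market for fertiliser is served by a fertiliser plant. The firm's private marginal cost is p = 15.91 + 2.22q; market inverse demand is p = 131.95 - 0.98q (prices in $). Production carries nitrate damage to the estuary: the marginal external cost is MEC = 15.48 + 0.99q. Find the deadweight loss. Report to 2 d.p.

Market equilibrium (private): 15.91 + 2.22q = 131.95 - 0.98q → q_m = 36.2625.
Social marginal cost = private MC + MEC = 31.39 + 3.21q.
Set SMC = demand: 31.39 + 3.21q = 131.95 - 0.98q → q* = 24.0000.
Height of the DWL triangle at q_m is SMC(q_m) − demand(q_m) = MEC(q_m) = 51.3799.
DWL = ½ × 12.2625 × 51.3799 = 315.0230.

DWL = $315.02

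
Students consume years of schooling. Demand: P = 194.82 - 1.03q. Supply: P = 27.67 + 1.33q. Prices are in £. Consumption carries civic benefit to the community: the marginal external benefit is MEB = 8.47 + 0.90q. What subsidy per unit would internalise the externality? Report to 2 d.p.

subsidy = £116.73 per unit

Social marginal benefit = demand + MEB = 203.29 - 0.13q.
Set SMB = MC: 203.29 - 0.13q = 27.67 + 1.33q → q* = 120.2877.
The Pigouvian subsidy equals MEB at q*: 8.47 + 0.90×120.2877 = 116.7289.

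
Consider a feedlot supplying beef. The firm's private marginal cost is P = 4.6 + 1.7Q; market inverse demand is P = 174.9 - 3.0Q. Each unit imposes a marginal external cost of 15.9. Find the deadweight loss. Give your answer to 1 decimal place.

DWL = 26.9

Market equilibrium (private): 4.6 + 1.7Q = 174.9 - 3.0Q → Q_m = 36.2340.
Social marginal cost = private MC + MEC = 20.5 + 1.7Q.
Set SMC = demand: 20.5 + 1.7Q = 174.9 - 3.0Q → Q* = 32.8511.
The loss is the area between SMC and demand from Q* to Q_m; with linear curves that's a triangle of height MEC(Q_m).
DWL = ½ × 3.3829 × 15.9000 = 26.8941.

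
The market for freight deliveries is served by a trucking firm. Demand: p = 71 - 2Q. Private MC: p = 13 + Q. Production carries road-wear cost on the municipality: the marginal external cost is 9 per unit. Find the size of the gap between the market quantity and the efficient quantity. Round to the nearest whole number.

Market equilibrium (private): 13 + Q = 71 - 2Q → Q_m = 19.3333.
Social marginal cost = private MC + MEC = 22 + Q.
Set SMC = demand: 22 + Q = 71 - 2Q → Q* = 16.3333.
Gap = |19.3333 − 16.3333| = 3.0000.

3 units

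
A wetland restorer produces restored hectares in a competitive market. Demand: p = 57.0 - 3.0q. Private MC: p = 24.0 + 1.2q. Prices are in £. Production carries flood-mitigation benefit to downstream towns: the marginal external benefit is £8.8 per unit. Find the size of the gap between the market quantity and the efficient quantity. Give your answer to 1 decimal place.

Market equilibrium (private): 24.0 + 1.2q = 57.0 - 3.0q → q_m = 7.8571.
Social marginal cost = private MC − MEB = 15.2 + 1.2q.
Set SMC = demand: 15.2 + 1.2q = 57.0 - 3.0q → q* = 9.9524.
Gap = |7.8571 − 9.9524| = 2.0953.

2.1 units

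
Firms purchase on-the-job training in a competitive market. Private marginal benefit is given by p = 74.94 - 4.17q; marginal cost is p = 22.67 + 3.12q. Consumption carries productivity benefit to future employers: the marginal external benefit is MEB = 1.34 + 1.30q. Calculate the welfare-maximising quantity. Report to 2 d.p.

Social marginal benefit = demand + MEB = 76.28 - 2.87q.
Set SMB = MC: 76.28 - 2.87q = 22.67 + 3.12q → q* = 8.9499.

q* = 8.95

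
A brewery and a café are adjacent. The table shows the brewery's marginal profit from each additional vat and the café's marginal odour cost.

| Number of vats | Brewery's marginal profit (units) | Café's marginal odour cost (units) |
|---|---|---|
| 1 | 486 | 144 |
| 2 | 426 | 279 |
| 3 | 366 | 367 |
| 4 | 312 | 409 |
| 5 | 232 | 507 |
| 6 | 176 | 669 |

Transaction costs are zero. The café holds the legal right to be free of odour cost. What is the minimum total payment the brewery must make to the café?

423

Efficient level: marginal profit ≥ marginal odour cost through level 2, so k* = 2.
With the café holding the right, the brewery must at least compensate total damage at k*: 144 + 279 = 423.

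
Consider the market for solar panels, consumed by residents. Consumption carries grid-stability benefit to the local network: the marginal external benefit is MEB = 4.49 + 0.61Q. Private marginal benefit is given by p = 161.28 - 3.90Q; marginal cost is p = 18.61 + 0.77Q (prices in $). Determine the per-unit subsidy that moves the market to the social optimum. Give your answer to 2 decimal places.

Social marginal benefit = demand + MEB = 165.77 - 3.29Q.
Set SMB = MC: 165.77 - 3.29Q = 18.61 + 0.77Q → Q* = 36.2463.
The Pigouvian subsidy equals MEB at Q*: 4.49 + 0.61×36.2463 = 26.6002.

subsidy = $26.60 per unit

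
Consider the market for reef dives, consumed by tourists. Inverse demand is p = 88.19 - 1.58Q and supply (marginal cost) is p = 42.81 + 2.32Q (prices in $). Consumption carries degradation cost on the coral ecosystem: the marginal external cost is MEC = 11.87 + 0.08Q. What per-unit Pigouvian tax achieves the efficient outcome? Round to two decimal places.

Social marginal benefit = demand − MEC = 76.32 - 1.66Q.
Set SMB = MC: 76.32 - 1.66Q = 42.81 + 2.32Q → Q* = 8.4196.
The Pigouvian tax equals MEC at Q*: 11.87 + 0.08×8.4196 = 12.5436.

tax = $12.54 per unit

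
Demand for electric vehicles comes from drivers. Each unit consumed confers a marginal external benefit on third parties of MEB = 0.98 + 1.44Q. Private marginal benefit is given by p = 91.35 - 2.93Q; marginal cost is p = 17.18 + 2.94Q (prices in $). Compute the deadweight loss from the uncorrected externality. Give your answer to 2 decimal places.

Market equilibrium (private): 17.18 + 2.94Q = 91.35 - 2.93Q → Q_m = 12.6354.
Social marginal benefit = demand + MEB = 92.33 - 1.49Q.
Set SMB = MC: 92.33 - 1.49Q = 17.18 + 2.94Q → Q* = 16.9639.
The welfare-loss triangle has base |Q_m − Q*| and height MEB(Q_m) (the vertical gap between SMB and MC is zero at Q* and MEB at Q_m).
DWL = ½ × 4.3285 × 19.1750 = 41.4995.

DWL = $41.50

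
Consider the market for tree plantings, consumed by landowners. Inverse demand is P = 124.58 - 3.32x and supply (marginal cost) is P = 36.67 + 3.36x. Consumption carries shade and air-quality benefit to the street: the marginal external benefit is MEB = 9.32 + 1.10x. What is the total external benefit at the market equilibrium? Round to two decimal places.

Market equilibrium (private): 36.67 + 3.36x = 124.58 - 3.32x → x_m = 13.1602.
Total external benefit = ∫₀^{x_m} (9.32 + 1.10x) dx = 9.32×13.1602 + ½×1.10×13.1602² = 217.9080.

217.91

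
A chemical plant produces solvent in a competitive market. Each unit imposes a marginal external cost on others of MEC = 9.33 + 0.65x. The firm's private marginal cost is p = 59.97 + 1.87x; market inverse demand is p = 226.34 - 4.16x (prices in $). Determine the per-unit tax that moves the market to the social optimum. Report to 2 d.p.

Social marginal cost = private MC + MEC = 69.30 + 2.52x.
Set SMC = demand: 69.30 + 2.52x = 226.34 - 4.16x → x* = 23.5090.
The Pigouvian tax equals MEC at x*: 9.33 + 0.65×23.5090 = 24.6109.

tax = $24.61 per unit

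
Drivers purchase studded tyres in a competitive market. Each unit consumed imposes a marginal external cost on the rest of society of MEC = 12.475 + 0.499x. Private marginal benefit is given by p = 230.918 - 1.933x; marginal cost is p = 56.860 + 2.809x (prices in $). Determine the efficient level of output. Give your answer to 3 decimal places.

x* = 30.831

Social marginal benefit = demand − MEC = 218.443 - 2.432x.
Set SMB = MC: 218.443 - 2.432x = 56.860 + 2.809x → x* = 30.8306.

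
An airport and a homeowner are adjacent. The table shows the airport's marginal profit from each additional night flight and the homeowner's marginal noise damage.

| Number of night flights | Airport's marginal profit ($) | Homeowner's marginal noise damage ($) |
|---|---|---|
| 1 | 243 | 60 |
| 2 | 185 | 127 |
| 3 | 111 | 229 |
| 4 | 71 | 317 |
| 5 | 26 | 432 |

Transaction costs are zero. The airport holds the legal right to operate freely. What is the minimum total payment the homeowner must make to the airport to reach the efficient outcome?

Left alone the airport would choose level 5 (marginal profit stays positive).
Efficient level: k* = 2 (marginal profit ≥ marginal noise damage through 2).
The homeowner must at least cover the airport's forgone profit from cutting 5→2: 111 + 71 + 26 = 208.

$208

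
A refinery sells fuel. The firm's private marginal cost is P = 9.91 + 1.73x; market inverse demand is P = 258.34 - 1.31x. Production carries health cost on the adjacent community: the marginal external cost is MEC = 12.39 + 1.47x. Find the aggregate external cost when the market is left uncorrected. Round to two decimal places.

5921.01

Market equilibrium (private): 9.91 + 1.73x = 258.34 - 1.31x → x_m = 81.7204.
Total external cost = ∫₀^{x_m} (12.39 + 1.47x) dx = 12.39×81.7204 + ½×1.47×81.7204² = 5921.0102.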